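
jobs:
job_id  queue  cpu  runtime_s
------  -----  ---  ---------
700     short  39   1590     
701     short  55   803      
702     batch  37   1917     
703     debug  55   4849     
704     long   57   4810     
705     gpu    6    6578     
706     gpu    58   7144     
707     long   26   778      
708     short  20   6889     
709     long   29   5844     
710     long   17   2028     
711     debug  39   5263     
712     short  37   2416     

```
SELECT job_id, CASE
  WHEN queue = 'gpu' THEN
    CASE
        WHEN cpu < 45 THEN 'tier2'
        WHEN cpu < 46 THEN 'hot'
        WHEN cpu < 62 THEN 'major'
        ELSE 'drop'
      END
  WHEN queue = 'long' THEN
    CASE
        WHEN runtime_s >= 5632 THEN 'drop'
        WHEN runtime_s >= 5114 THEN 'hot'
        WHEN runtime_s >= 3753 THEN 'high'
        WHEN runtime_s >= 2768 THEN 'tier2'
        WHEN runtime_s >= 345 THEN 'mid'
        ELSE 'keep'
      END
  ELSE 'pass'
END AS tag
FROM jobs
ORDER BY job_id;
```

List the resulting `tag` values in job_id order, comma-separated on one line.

job_id=700: queue='short' → outer ELSE → pass
job_id=701: queue='short' → outer ELSE → pass
job_id=702: queue='batch' → outer ELSE → pass
job_id=703: queue='debug' → outer ELSE → pass
job_id=704: queue='long' → inner[runtime_s >= 3753] → high
job_id=705: queue='gpu' → inner[cpu < 45] → tier2
job_id=706: queue='gpu' → inner[cpu < 62] → major
job_id=707: queue='long' → inner[runtime_s >= 345] → mid
job_id=708: queue='short' → outer ELSE → pass
job_id=709: queue='long' → inner[runtime_s >= 5632] → drop
job_id=710: queue='long' → inner[runtime_s >= 345] → mid
job_id=711: queue='debug' → outer ELSE → pass
job_id=712: queue='short' → outer ELSE → pass

pass, pass, pass, pass, high, tier2, major, mid, pass, drop, mid, pass, pass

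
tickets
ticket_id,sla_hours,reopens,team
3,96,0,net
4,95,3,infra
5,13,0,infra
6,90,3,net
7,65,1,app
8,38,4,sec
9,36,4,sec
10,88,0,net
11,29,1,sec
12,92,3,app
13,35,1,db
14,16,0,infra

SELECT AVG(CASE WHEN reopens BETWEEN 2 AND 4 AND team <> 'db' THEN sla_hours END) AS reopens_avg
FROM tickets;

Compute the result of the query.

70.2

ticket_id=3: ✗
ticket_id=4: ✓ → 95
ticket_id=5: ✗
ticket_id=6: ✓ → 90
ticket_id=7: ✗
ticket_id=8: ✓ → 38
ticket_id=9: ✓ → 36
ticket_id=10: ✗
ticket_id=11: ✗
ticket_id=12: ✓ → 92
ticket_id=13: ✗
ticket_id=14: ✗
reopens_avg = (95 + 90 + 38 + 36 + 92) / 5 = 70.2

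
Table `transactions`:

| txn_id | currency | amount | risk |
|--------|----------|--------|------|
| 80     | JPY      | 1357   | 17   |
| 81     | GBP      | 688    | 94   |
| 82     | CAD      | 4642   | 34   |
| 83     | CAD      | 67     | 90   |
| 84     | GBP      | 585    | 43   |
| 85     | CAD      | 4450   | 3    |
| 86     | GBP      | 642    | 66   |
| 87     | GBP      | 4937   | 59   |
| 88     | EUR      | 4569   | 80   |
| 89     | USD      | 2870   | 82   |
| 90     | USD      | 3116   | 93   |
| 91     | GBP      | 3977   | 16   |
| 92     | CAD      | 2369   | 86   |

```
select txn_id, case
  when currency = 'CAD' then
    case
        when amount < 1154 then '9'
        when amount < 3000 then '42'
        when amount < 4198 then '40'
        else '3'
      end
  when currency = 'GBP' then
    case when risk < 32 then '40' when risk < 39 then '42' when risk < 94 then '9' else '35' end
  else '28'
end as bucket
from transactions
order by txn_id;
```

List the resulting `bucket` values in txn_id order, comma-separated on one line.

28, 35, 3, 9, 9, 3, 9, 9, 28, 28, 28, 40, 42

txn_id=80: currency='JPY' → outer ELSE → 28
txn_id=81: currency='GBP' → inner[ELSE] → 35
txn_id=82: currency='CAD' → inner[ELSE] → 3
txn_id=83: currency='CAD' → inner[amount < 1154] → 9
txn_id=84: currency='GBP' → inner[risk < 94] → 9
txn_id=85: currency='CAD' → inner[ELSE] → 3
txn_id=86: currency='GBP' → inner[risk < 94] → 9
txn_id=87: currency='GBP' → inner[risk < 94] → 9
txn_id=88: currency='EUR' → outer ELSE → 28
txn_id=89: currency='USD' → outer ELSE → 28
txn_id=90: currency='USD' → outer ELSE → 28
txn_id=91: currency='GBP' → inner[risk < 32] → 40
txn_id=92: currency='CAD' → inner[amount < 3000] → 42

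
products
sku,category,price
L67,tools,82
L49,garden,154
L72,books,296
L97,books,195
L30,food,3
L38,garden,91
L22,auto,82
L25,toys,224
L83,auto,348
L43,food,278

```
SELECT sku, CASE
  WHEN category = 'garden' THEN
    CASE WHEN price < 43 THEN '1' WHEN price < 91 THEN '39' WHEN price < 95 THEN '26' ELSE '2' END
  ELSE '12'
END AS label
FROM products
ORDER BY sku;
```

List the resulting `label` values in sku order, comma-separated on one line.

sku=L22: category='auto' → outer ELSE → 12
sku=L25: category='toys' → outer ELSE → 12
sku=L30: category='food' → outer ELSE → 12
sku=L38: category='garden' → inner[price < 95] → 26
sku=L43: category='food' → outer ELSE → 12
sku=L49: category='garden' → inner[ELSE] → 2
sku=L67: category='tools' → outer ELSE → 12
sku=L72: category='books' → outer ELSE → 12
sku=L83: category='auto' → outer ELSE → 12
sku=L97: category='books' → outer ELSE → 12

12, 12, 12, 26, 12, 2, 12, 12, 12, 12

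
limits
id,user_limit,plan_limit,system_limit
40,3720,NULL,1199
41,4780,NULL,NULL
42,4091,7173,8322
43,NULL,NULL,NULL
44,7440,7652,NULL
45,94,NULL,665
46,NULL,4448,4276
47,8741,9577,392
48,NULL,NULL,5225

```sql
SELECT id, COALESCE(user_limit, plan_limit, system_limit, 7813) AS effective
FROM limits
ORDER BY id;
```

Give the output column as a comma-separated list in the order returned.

3720, 4780, 4091, 7813, 7440, 94, 4448, 8741, 5225

id=40: user_limit=3720 → 3720
id=41: user_limit=4780 → 4780
id=42: user_limit=4091 → 4091
id=43: user_limit=NULL, plan_limit=NULL, system_limit=NULL, → literal 7813 → 7813
id=44: user_limit=7440 → 7440
id=45: user_limit=94 → 94
id=46: user_limit=NULL, plan_limit=4448 → 4448
id=47: user_limit=8741 → 8741
id=48: user_limit=NULL, plan_limit=NULL, system_limit=5225 → 5225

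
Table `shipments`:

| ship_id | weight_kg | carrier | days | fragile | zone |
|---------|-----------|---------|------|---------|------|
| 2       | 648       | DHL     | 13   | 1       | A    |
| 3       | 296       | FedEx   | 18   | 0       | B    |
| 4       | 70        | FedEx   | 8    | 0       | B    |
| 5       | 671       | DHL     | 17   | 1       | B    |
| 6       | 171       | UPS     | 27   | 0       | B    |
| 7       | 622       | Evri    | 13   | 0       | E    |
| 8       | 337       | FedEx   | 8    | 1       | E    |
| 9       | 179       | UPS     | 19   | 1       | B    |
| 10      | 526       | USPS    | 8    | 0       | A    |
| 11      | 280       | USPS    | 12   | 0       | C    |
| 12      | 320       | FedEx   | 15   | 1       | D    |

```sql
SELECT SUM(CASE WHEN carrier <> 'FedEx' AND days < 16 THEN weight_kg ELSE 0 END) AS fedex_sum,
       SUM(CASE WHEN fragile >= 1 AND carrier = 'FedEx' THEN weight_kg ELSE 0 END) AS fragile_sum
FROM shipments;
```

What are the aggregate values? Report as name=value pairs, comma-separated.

fedex_sum=2076, fragile_sum=657

[fedex_sum: carrier <> 'FedEx' AND days < 16]
ship_id=2: ✓ → 648
ship_id=3: ✗
ship_id=4: ✗
ship_id=5: ✗
ship_id=6: ✗
ship_id=7: ✓ → 622
ship_id=8: ✗
ship_id=9: ✗
ship_id=10: ✓ → 526
ship_id=11: ✓ → 280
ship_id=12: ✗
fedex_sum = 648 + 622 + 526 + 280 = 2076
—
[fragile_sum: fragile >= 1 AND carrier = 'FedEx']
ship_id=2: ✗
ship_id=3: ✗
ship_id=4: ✗
ship_id=5: ✗
ship_id=6: ✗
ship_id=7: ✗
ship_id=8: ✓ → 337
ship_id=9: ✗
ship_id=10: ✗
ship_id=11: ✗
ship_id=12: ✓ → 320
fragile_sum = 337 + 320 = 657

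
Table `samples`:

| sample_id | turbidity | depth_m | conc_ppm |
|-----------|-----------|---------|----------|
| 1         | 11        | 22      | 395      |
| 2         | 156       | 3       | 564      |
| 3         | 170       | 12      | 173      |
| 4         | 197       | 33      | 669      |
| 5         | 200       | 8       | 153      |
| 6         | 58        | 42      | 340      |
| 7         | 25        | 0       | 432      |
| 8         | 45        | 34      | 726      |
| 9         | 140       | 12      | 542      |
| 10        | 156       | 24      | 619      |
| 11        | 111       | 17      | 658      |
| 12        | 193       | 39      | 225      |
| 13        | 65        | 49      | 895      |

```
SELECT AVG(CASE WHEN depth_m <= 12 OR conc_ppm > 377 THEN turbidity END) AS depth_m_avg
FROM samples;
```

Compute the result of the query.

116

sample_id=1: ✓ → 11
sample_id=2: ✓ → 156
sample_id=3: ✓ → 170
sample_id=4: ✓ → 197
sample_id=5: ✓ → 200
sample_id=6: ✗
sample_id=7: ✓ → 25
sample_id=8: ✓ → 45
sample_id=9: ✓ → 140
sample_id=10: ✓ → 156
sample_id=11: ✓ → 111
sample_id=12: ✗
sample_id=13: ✓ → 65
depth_m_avg = (11 + 156 + 170 + 197 + 200 + 25 + 45 + 140 + 156 + 111 + 65) / 11 = 116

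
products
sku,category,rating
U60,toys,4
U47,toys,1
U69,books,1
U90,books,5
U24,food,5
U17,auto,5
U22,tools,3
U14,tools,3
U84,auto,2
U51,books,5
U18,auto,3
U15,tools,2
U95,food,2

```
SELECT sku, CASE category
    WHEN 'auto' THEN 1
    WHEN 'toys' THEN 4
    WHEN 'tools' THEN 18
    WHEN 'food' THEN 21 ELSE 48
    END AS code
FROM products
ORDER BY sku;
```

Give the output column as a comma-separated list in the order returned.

sku=U14: category='tools' → 18
sku=U15: category='tools' → 18
sku=U17: category='auto' → 1
sku=U18: category='auto' → 1
sku=U22: category='tools' → 18
sku=U24: category='food' → 21
sku=U47: category='toys' → 4
sku=U51: ELSE → 48
sku=U60: category='toys' → 4
sku=U69: ELSE → 48
sku=U84: category='auto' → 1
sku=U90: ELSE → 48
sku=U95: category='food' → 21

18, 18, 1, 1, 18, 21, 4, 48, 4, 48, 1, 48, 21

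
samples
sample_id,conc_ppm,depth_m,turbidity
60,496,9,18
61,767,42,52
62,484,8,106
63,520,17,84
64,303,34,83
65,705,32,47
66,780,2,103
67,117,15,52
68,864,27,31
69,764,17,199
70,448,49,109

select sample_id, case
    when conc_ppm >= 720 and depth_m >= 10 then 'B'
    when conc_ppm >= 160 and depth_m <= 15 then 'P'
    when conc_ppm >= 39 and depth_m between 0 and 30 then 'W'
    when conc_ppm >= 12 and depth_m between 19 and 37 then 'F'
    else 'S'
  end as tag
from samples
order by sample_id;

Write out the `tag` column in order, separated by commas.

P, B, P, W, F, F, P, W, B, B, S

sample_id=60: conc_ppm >= 160 and depth_m <= 15 → P
sample_id=61: conc_ppm >= 720 and depth_m >= 10 → B
sample_id=62: conc_ppm >= 160 and depth_m <= 15 → P
sample_id=63: conc_ppm >= 39 and depth_m between 0 and 30 → W
sample_id=64: conc_ppm >= 12 and depth_m between 19 and 37 → F
sample_id=65: conc_ppm >= 12 and depth_m between 19 and 37 → F
sample_id=66: conc_ppm >= 160 and depth_m <= 15 → P
sample_id=67: conc_ppm >= 39 and depth_m between 0 and 30 → W
sample_id=68: conc_ppm >= 720 and depth_m >= 10 → B
sample_id=69: conc_ppm >= 720 and depth_m >= 10 → B
sample_id=70: ELSE → S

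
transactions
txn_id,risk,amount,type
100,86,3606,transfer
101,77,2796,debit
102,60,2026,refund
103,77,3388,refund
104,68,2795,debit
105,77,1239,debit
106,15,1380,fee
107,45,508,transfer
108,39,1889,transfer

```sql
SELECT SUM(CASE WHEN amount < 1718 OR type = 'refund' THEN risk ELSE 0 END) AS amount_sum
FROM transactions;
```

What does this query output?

txn_id=100: ✗
txn_id=101: ✗
txn_id=102: ✓ → 60
txn_id=103: ✓ → 77
txn_id=104: ✗
txn_id=105: ✓ → 77
txn_id=106: ✓ → 15
txn_id=107: ✓ → 45
txn_id=108: ✗
amount_sum = 60 + 77 + 77 + 15 + 45 = 274

274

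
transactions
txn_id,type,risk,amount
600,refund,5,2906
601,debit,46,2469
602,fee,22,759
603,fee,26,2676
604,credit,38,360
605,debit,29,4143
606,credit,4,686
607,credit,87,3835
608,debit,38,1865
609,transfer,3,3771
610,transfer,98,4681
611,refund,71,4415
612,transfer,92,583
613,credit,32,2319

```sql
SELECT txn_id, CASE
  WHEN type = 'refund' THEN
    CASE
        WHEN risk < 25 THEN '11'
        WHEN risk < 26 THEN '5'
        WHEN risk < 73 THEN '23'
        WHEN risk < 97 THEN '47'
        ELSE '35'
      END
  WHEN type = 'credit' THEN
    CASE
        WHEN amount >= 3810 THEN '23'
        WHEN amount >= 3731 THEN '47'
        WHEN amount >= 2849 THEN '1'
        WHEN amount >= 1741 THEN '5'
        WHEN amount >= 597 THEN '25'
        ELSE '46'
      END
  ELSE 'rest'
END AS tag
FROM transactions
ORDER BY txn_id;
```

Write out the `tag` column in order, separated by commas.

11, rest, rest, rest, 46, rest, 25, 23, rest, rest, rest, 23, rest, 5

txn_id=600: type='refund' → inner[risk < 25] → 11
txn_id=601: type='debit' → outer ELSE → rest
txn_id=602: type='fee' → outer ELSE → rest
txn_id=603: type='fee' → outer ELSE → rest
txn_id=604: type='credit' → inner[ELSE] → 46
txn_id=605: type='debit' → outer ELSE → rest
txn_id=606: type='credit' → inner[amount >= 597] → 25
txn_id=607: type='credit' → inner[amount >= 3810] → 23
txn_id=608: type='debit' → outer ELSE → rest
txn_id=609: type='transfer' → outer ELSE → rest
txn_id=610: type='transfer' → outer ELSE → rest
txn_id=611: type='refund' → inner[risk < 73] → 23
txn_id=612: type='transfer' → outer ELSE → rest
txn_id=613: type='credit' → inner[amount >= 1741] → 5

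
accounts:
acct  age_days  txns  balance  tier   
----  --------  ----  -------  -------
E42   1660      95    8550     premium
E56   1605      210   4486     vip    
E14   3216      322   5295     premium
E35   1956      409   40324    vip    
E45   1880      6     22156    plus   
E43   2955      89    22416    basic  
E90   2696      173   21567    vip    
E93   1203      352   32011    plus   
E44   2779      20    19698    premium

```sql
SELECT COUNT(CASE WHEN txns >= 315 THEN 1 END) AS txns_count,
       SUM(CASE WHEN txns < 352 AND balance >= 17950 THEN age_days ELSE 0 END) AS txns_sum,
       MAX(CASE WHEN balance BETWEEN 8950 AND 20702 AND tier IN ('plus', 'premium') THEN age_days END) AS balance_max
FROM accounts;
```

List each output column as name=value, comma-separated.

[txns_count: txns >= 315]
acct=E42: ✗
acct=E56: ✗
acct=E14: ✓ → 1
acct=E35: ✓ → 1
acct=E45: ✗
acct=E43: ✗
acct=E90: ✗
acct=E93: ✓ → 1
acct=E44: ✗
txns_count = COUNT(1, 1, 1) = 3
—
[txns_sum: txns < 352 AND balance >= 17950]
acct=E42: ✗
acct=E56: ✗
acct=E14: ✗
acct=E35: ✗
acct=E45: ✓ → 1880
acct=E43: ✓ → 2955
acct=E90: ✓ → 2696
acct=E93: ✗
acct=E44: ✓ → 2779
txns_sum = 1880 + 2955 + 2696 + 2779 = 10310
—
[balance_max: balance BETWEEN 8950 AND 20702 AND tier IN ('plus', 'premium')]
acct=E42: ✗
acct=E56: ✗
acct=E14: ✗
acct=E35: ✗
acct=E45: ✗
acct=E43: ✗
acct=E90: ✗
acct=E93: ✗
acct=E44: ✓ → 2779
balance_max = MAX(2779) = 2779

txns_count=3, txns_sum=10310, balance_max=2779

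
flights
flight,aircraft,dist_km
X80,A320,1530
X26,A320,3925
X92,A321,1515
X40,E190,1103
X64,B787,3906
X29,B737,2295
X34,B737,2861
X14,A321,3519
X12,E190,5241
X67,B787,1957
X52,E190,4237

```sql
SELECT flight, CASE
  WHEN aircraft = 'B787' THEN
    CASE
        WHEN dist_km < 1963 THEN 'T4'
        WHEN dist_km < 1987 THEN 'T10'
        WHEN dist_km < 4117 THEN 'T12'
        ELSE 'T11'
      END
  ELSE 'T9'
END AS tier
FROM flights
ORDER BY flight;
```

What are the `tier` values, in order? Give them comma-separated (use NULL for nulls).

flight=X12: aircraft='E190' → outer ELSE → T9
flight=X14: aircraft='A321' → outer ELSE → T9
flight=X26: aircraft='A320' → outer ELSE → T9
flight=X29: aircraft='B737' → outer ELSE → T9
flight=X34: aircraft='B737' → outer ELSE → T9
flight=X40: aircraft='E190' → outer ELSE → T9
flight=X52: aircraft='E190' → outer ELSE → T9
flight=X64: aircraft='B787' → inner[dist_km < 4117] → T12
flight=X67: aircraft='B787' → inner[dist_km < 1963] → T4
flight=X80: aircraft='A320' → outer ELSE → T9
flight=X92: aircraft='A321' → outer ELSE → T9

T9, T9, T9, T9, T9, T9, T9, T12, T4, T9, T9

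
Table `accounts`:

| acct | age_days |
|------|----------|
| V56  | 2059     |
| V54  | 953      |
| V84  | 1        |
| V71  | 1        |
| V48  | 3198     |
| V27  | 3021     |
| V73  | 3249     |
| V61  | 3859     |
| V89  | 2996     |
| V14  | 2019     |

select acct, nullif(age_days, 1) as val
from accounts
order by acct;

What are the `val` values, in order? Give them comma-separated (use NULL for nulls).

acct=V14: age_days=2019 vs 1: differ → 2019
acct=V27: age_days=3021 vs 1: differ → 3021
acct=V48: age_days=3198 vs 1: differ → 3198
acct=V54: age_days=953 vs 1: differ → 953
acct=V56: age_days=2059 vs 1: differ → 2059
acct=V61: age_days=3859 vs 1: differ → 3859
acct=V71: age_days=1 vs 1: equal → NULL
acct=V73: age_days=3249 vs 1: differ → 3249
acct=V84: age_days=1 vs 1: equal → NULL
acct=V89: age_days=2996 vs 1: differ → 2996

2019, 3021, 3198, 953, 2059, 3859, NULL, 3249, NULL, 2996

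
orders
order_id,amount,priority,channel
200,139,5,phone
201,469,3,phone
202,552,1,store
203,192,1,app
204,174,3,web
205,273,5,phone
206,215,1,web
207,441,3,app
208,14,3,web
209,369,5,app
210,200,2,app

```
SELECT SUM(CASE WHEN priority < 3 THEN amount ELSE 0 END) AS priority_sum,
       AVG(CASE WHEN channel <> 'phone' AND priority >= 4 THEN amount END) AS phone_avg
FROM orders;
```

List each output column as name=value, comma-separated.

[priority_sum: priority < 3]
order_id=200: ✗
order_id=201: ✗
order_id=202: ✓ → 552
order_id=203: ✓ → 192
order_id=204: ✗
order_id=205: ✗
order_id=206: ✓ → 215
order_id=207: ✗
order_id=208: ✗
order_id=209: ✗
order_id=210: ✓ → 200
priority_sum = 552 + 192 + 215 + 200 = 1159
—
[phone_avg: channel <> 'phone' AND priority >= 4]
order_id=200: ✗
order_id=201: ✗
order_id=202: ✗
order_id=203: ✗
order_id=204: ✗
order_id=205: ✗
order_id=206: ✗
order_id=207: ✗
order_id=208: ✗
order_id=209: ✓ → 369
order_id=210: ✗
phone_avg = 369

priority_sum=1159, phone_avg=369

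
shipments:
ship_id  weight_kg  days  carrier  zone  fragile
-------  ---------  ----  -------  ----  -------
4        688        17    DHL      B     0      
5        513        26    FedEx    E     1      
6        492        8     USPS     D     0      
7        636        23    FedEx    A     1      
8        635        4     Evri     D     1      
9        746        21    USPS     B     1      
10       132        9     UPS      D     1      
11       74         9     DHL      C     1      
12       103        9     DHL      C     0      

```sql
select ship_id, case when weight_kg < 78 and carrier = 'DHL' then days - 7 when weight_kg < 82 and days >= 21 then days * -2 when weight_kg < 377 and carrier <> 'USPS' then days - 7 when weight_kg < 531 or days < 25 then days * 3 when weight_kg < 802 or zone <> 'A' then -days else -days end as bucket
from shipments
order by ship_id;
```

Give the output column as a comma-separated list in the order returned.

ship_id=4: weight_kg < 531 or days < 25 → 51
ship_id=5: weight_kg < 531 or days < 25 → 78
ship_id=6: weight_kg < 531 or days < 25 → 24
ship_id=7: weight_kg < 531 or days < 25 → 69
ship_id=8: weight_kg < 531 or days < 25 → 12
ship_id=9: weight_kg < 531 or days < 25 → 63
ship_id=10: weight_kg < 377 and carrier <> 'USPS' → 2
ship_id=11: weight_kg < 78 and carrier = 'DHL' → 2
ship_id=12: weight_kg < 377 and carrier <> 'USPS' → 2

51, 78, 24, 69, 12, 63, 2, 2, 2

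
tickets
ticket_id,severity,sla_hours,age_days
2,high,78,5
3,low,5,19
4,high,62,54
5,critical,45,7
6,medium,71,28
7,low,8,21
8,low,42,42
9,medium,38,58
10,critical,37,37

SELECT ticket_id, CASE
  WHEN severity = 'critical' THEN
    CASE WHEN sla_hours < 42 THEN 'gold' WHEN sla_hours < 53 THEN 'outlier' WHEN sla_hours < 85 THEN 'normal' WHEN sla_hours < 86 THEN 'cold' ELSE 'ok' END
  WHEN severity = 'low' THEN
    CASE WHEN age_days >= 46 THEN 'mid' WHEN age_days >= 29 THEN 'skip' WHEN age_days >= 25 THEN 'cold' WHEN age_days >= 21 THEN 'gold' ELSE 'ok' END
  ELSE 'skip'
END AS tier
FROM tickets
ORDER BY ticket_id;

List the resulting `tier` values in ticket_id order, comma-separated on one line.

ticket_id=2: severity='high' → outer ELSE → skip
ticket_id=3: severity='low' → inner[ELSE] → ok
ticket_id=4: severity='high' → outer ELSE → skip
ticket_id=5: severity='critical' → inner[sla_hours < 53] → outlier
ticket_id=6: severity='medium' → outer ELSE → skip
ticket_id=7: severity='low' → inner[age_days >= 21] → gold
ticket_id=8: severity='low' → inner[age_days >= 29] → skip
ticket_id=9: severity='medium' → outer ELSE → skip
ticket_id=10: severity='critical' → inner[sla_hours < 42] → gold

skip, ok, skip, outlier, skip, gold, skip, skip, gold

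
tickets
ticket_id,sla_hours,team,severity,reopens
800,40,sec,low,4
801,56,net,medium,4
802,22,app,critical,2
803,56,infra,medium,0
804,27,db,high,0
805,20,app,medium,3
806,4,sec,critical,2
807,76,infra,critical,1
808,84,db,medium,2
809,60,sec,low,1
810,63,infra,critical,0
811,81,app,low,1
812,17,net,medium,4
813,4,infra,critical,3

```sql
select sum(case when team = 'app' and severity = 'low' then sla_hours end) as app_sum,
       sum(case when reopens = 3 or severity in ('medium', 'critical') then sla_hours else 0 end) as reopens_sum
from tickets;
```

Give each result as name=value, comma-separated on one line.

app_sum=81, reopens_sum=402

[app_sum: team = 'app' and severity = 'low']
ticket_id=800: ✗
ticket_id=801: ✗
ticket_id=802: ✗
ticket_id=803: ✗
ticket_id=804: ✗
ticket_id=805: ✗
ticket_id=806: ✗
ticket_id=807: ✗
ticket_id=808: ✗
ticket_id=809: ✗
ticket_id=810: ✗
ticket_id=811: ✓ → 81
ticket_id=812: ✗
ticket_id=813: ✗
app_sum = 81
—
[reopens_sum: reopens = 3 or severity in ('medium', 'critical')]
ticket_id=800: ✗
ticket_id=801: ✓ → 56
ticket_id=802: ✓ → 22
ticket_id=803: ✓ → 56
ticket_id=804: ✗
ticket_id=805: ✓ → 20
ticket_id=806: ✓ → 4
ticket_id=807: ✓ → 76
ticket_id=808: ✓ → 84
ticket_id=809: ✗
ticket_id=810: ✓ → 63
ticket_id=811: ✗
ticket_id=812: ✓ → 17
ticket_id=813: ✓ → 4
reopens_sum = 56 + 22 + 56 + 20 + 4 + 76 + 84 + 63 + 17 + 4 = 402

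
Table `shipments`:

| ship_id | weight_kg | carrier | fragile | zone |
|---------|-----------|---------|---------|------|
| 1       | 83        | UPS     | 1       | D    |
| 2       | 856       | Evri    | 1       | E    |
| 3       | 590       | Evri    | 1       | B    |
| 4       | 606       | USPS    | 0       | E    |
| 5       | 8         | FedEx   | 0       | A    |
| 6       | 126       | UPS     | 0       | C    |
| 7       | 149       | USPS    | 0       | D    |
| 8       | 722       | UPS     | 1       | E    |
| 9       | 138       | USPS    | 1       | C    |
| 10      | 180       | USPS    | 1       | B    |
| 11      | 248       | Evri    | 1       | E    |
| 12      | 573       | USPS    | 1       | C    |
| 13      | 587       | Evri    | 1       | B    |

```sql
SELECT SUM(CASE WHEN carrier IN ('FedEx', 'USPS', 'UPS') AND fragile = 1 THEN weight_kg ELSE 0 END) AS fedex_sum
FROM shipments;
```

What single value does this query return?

ship_id=1: ✓ → 83
ship_id=2: ✗
ship_id=3: ✗
ship_id=4: ✗
ship_id=5: ✗
ship_id=6: ✗
ship_id=7: ✗
ship_id=8: ✓ → 722
ship_id=9: ✓ → 138
ship_id=10: ✓ → 180
ship_id=11: ✗
ship_id=12: ✓ → 573
ship_id=13: ✗
fedex_sum = 83 + 722 + 138 + 180 + 573 = 1696

1696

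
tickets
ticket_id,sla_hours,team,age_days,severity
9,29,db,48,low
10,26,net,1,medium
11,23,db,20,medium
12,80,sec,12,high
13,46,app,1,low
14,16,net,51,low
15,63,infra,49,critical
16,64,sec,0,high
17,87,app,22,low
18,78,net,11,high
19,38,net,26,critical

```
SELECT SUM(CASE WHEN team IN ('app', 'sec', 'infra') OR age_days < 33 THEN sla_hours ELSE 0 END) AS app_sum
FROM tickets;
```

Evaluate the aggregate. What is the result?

505

ticket_id=9: ✗
ticket_id=10: ✓ → 26
ticket_id=11: ✓ → 23
ticket_id=12: ✓ → 80
ticket_id=13: ✓ → 46
ticket_id=14: ✗
ticket_id=15: ✓ → 63
ticket_id=16: ✓ → 64
ticket_id=17: ✓ → 87
ticket_id=18: ✓ → 78
ticket_id=19: ✓ → 38
app_sum = 26 + 23 + 80 + 46 + 63 + 64 + 87 + 78 + 38 = 505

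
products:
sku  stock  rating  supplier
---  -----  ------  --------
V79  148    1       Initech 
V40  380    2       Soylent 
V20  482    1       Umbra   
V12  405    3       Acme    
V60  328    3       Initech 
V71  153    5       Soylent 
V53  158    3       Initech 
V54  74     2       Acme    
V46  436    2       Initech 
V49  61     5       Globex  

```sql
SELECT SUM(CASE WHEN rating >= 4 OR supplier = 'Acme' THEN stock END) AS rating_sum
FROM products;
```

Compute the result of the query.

693

sku=V79: ✗
sku=V40: ✗
sku=V20: ✗
sku=V12: ✓ → 405
sku=V60: ✗
sku=V71: ✓ → 153
sku=V53: ✗
sku=V54: ✓ → 74
sku=V46: ✗
sku=V49: ✓ → 61
rating_sum = 405 + 153 + 74 + 61 = 693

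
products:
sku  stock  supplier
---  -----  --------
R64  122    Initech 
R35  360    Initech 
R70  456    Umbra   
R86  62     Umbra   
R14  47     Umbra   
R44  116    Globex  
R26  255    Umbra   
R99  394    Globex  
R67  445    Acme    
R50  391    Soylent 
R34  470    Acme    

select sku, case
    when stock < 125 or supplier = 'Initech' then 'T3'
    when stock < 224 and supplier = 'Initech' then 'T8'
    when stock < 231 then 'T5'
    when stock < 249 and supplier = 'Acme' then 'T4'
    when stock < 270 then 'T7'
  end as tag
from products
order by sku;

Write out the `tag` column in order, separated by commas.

sku=R14: stock < 125 or supplier = 'Initech' → T3
sku=R26: stock < 270 → T7
sku=R34: (no match → NULL) → NULL
sku=R35: stock < 125 or supplier = 'Initech' → T3
sku=R44: stock < 125 or supplier = 'Initech' → T3
sku=R50: (no match → NULL) → NULL
sku=R64: stock < 125 or supplier = 'Initech' → T3
sku=R67: (no match → NULL) → NULL
sku=R70: (no match → NULL) → NULL
sku=R86: stock < 125 or supplier = 'Initech' → T3
sku=R99: (no match → NULL) → NULL

T3, T7, NULL, T3, T3, NULL, T3, NULL, NULL, T3, NULL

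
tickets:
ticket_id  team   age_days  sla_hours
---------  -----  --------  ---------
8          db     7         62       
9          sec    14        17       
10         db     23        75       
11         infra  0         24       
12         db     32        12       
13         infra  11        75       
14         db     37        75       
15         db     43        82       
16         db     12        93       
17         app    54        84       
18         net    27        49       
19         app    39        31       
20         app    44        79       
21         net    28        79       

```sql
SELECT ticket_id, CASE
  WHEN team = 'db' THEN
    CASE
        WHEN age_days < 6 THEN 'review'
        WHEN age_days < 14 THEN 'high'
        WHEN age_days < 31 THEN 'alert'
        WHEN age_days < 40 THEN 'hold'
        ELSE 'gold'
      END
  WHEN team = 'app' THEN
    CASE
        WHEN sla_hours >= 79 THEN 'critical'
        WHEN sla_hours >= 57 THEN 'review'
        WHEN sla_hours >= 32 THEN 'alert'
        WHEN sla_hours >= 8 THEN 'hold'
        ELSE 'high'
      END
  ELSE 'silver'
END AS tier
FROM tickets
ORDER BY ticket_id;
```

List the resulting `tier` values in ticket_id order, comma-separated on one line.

high, silver, alert, silver, hold, silver, hold, gold, high, critical, silver, hold, critical, silver

ticket_id=8: team='db' → inner[age_days < 14] → high
ticket_id=9: team='sec' → outer ELSE → silver
ticket_id=10: team='db' → inner[age_days < 31] → alert
ticket_id=11: team='infra' → outer ELSE → silver
ticket_id=12: team='db' → inner[age_days < 40] → hold
ticket_id=13: team='infra' → outer ELSE → silver
ticket_id=14: team='db' → inner[age_days < 40] → hold
ticket_id=15: team='db' → inner[ELSE] → gold
ticket_id=16: team='db' → inner[age_days < 14] → high
ticket_id=17: team='app' → inner[sla_hours >= 79] → critical
ticket_id=18: team='net' → outer ELSE → silver
ticket_id=19: team='app' → inner[sla_hours >= 8] → hold
ticket_id=20: team='app' → inner[sla_hours >= 79] → critical
ticket_id=21: team='net' → outer ELSE → silver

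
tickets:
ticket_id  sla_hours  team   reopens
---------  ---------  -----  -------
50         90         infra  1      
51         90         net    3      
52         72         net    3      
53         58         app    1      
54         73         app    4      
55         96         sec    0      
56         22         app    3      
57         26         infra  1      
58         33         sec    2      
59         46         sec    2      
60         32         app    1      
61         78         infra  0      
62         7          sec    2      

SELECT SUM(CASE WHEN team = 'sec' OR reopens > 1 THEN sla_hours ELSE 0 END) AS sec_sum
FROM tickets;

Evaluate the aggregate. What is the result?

439

ticket_id=50: ✗
ticket_id=51: ✓ → 90
ticket_id=52: ✓ → 72
ticket_id=53: ✗
ticket_id=54: ✓ → 73
ticket_id=55: ✓ → 96
ticket_id=56: ✓ → 22
ticket_id=57: ✗
ticket_id=58: ✓ → 33
ticket_id=59: ✓ → 46
ticket_id=60: ✗
ticket_id=61: ✗
ticket_id=62: ✓ → 7
sec_sum = 90 + 72 + 73 + 96 + 22 + 33 + 46 + 7 = 439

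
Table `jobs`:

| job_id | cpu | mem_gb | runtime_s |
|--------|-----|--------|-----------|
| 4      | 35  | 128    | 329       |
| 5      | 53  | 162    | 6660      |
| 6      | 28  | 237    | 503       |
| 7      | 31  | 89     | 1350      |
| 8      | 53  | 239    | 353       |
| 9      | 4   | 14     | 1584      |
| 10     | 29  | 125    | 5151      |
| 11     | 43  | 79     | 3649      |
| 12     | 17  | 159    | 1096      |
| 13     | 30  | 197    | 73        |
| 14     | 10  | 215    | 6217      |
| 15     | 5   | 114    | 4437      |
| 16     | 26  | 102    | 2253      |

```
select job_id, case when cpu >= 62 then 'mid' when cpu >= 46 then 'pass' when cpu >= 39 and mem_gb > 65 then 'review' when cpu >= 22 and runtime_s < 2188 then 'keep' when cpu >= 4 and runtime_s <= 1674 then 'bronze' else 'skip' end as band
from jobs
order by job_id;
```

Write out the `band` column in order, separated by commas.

keep, pass, keep, keep, pass, bronze, skip, review, bronze, keep, skip, skip, skip

job_id=4: cpu >= 22 and runtime_s < 2188 → keep
job_id=5: cpu >= 46 → pass
job_id=6: cpu >= 22 and runtime_s < 2188 → keep
job_id=7: cpu >= 22 and runtime_s < 2188 → keep
job_id=8: cpu >= 46 → pass
job_id=9: cpu >= 4 and runtime_s <= 1674 → bronze
job_id=10: ELSE → skip
job_id=11: cpu >= 39 and mem_gb > 65 → review
job_id=12: cpu >= 4 and runtime_s <= 1674 → bronze
job_id=13: cpu >= 22 and runtime_s < 2188 → keep
job_id=14: ELSE → skip
job_id=15: ELSE → skip
job_id=16: ELSE → skip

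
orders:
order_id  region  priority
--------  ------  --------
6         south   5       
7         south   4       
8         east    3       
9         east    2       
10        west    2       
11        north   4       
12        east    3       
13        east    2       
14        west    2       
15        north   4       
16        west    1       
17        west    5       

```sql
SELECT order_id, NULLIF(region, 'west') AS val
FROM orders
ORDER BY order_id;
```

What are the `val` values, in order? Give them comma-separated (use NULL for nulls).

order_id=6: region=south vs west: differ → south
order_id=7: region=south vs west: differ → south
order_id=8: region=east vs west: differ → east
order_id=9: region=east vs west: differ → east
order_id=10: region=west vs west: equal → NULL
order_id=11: region=north vs west: differ → north
order_id=12: region=east vs west: differ → east
order_id=13: region=east vs west: differ → east
order_id=14: region=west vs west: equal → NULL
order_id=15: region=north vs west: differ → north
order_id=16: region=west vs west: equal → NULL
order_id=17: region=west vs west: equal → NULL

south, south, east, east, NULL, north, east, east, NULL, north, NULL, NULL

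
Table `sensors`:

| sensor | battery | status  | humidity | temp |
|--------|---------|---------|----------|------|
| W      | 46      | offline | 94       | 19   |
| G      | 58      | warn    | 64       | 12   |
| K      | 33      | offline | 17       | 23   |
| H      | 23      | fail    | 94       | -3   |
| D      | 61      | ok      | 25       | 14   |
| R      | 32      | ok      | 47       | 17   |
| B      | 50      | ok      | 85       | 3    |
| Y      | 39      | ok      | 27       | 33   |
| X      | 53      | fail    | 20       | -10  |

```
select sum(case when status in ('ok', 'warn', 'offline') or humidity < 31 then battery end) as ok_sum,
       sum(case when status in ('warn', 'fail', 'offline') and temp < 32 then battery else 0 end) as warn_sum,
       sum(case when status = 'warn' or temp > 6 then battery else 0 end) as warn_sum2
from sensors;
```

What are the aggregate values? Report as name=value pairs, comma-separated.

ok_sum=372, warn_sum=213, warn_sum2=269

[ok_sum: status in ('ok', 'warn', 'offline') or humidity < 31]
sensor=W: ✓ → 46
sensor=G: ✓ → 58
sensor=K: ✓ → 33
sensor=H: ✗
sensor=D: ✓ → 61
sensor=R: ✓ → 32
sensor=B: ✓ → 50
sensor=Y: ✓ → 39
sensor=X: ✓ → 53
ok_sum = 46 + 58 + 33 + 61 + 32 + 50 + 39 + 53 = 372
—
[warn_sum: status in ('warn', 'fail', 'offline') and temp < 32]
sensor=W: ✓ → 46
sensor=G: ✓ → 58
sensor=K: ✓ → 33
sensor=H: ✓ → 23
sensor=D: ✗
sensor=R: ✗
sensor=B: ✗
sensor=Y: ✗
sensor=X: ✓ → 53
warn_sum = 46 + 58 + 33 + 23 + 53 = 213
—
[warn_sum2: status = 'warn' or temp > 6]
sensor=W: ✓ → 46
sensor=G: ✓ → 58
sensor=K: ✓ → 33
sensor=H: ✗
sensor=D: ✓ → 61
sensor=R: ✓ → 32
sensor=B: ✗
sensor=Y: ✓ → 39
sensor=X: ✗
warn_sum2 = 46 + 58 + 33 + 61 + 32 + 39 = 269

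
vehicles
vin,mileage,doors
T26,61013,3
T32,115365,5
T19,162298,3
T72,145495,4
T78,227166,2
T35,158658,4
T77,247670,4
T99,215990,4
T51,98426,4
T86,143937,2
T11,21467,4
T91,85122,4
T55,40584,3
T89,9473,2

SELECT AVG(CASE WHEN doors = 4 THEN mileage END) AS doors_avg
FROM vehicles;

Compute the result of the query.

vin=T26: ✗
vin=T32: ✗
vin=T19: ✗
vin=T72: ✓ → 145495
vin=T78: ✗
vin=T35: ✓ → 158658
vin=T77: ✓ → 247670
vin=T99: ✓ → 215990
vin=T51: ✓ → 98426
vin=T86: ✗
vin=T11: ✓ → 21467
vin=T91: ✓ → 85122
vin=T55: ✗
vin=T89: ✗
doors_avg = (145495 + 158658 + 247670 + 215990 + 98426 + 21467 + 85122) / 7 = 138975.4285714286

138975.4285714286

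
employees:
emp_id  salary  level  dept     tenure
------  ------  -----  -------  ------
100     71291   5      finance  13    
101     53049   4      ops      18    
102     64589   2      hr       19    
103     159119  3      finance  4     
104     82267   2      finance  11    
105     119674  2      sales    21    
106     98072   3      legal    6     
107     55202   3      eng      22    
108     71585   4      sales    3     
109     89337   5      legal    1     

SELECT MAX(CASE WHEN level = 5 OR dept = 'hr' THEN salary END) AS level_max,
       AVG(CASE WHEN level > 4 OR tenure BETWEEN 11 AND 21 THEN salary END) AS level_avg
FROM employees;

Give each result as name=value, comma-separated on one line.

level_max=89337, level_avg=80034.5

[level_max: level = 5 OR dept = 'hr']
emp_id=100: ✓ → 71291
emp_id=101: ✗
emp_id=102: ✓ → 64589
emp_id=103: ✗
emp_id=104: ✗
emp_id=105: ✗
emp_id=106: ✗
emp_id=107: ✗
emp_id=108: ✗
emp_id=109: ✓ → 89337
level_max = MAX(71291, 64589, 89337) = 89337
—
[level_avg: level > 4 OR tenure BETWEEN 11 AND 21]
emp_id=100: ✓ → 71291
emp_id=101: ✓ → 53049
emp_id=102: ✓ → 64589
emp_id=103: ✗
emp_id=104: ✓ → 82267
emp_id=105: ✓ → 119674
emp_id=106: ✗
emp_id=107: ✗
emp_id=108: ✗
emp_id=109: ✓ → 89337
level_avg = (71291 + 53049 + 64589 + 82267 + 119674 + 89337) / 6 = 80034.5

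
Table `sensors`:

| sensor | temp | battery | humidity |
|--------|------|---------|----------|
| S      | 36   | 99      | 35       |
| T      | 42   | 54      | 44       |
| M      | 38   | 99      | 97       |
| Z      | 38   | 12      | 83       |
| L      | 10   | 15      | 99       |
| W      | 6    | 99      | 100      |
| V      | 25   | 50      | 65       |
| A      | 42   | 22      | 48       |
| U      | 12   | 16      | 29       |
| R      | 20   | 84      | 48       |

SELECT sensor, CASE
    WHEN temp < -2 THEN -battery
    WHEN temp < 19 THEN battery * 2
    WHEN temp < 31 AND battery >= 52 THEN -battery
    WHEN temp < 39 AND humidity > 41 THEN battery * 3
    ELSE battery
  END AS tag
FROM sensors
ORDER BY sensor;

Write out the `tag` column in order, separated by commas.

sensor=A: ELSE → 22
sensor=L: temp < 19 → 30
sensor=M: temp < 39 AND humidity > 41 → 297
sensor=R: temp < 31 AND battery >= 52 → -84
sensor=S: ELSE → 99
sensor=T: ELSE → 54
sensor=U: temp < 19 → 32
sensor=V: temp < 39 AND humidity > 41 → 150
sensor=W: temp < 19 → 198
sensor=Z: temp < 39 AND humidity > 41 → 36

22, 30, 297, -84, 99, 54, 32, 150, 198, 36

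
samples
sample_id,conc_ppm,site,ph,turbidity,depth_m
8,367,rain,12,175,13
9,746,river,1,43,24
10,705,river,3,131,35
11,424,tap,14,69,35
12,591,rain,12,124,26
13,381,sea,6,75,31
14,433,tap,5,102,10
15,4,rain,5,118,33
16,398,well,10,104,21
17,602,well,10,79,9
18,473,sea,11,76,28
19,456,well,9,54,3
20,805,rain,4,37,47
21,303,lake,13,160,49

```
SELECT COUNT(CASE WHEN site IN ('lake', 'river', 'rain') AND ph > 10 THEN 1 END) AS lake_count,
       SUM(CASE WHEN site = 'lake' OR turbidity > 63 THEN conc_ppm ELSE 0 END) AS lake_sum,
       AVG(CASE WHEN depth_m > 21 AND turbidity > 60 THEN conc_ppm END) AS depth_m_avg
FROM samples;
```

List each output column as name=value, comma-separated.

[lake_count: site IN ('lake', 'river', 'rain') AND ph > 10]
sample_id=8: ✓ → 1
sample_id=9: ✗
sample_id=10: ✗
sample_id=11: ✗
sample_id=12: ✓ → 1
sample_id=13: ✗
sample_id=14: ✗
sample_id=15: ✗
sample_id=16: ✗
sample_id=17: ✗
sample_id=18: ✗
sample_id=19: ✗
sample_id=20: ✗
sample_id=21: ✓ → 1
lake_count = COUNT(1, 1, 1) = 3
—
[lake_sum: site = 'lake' OR turbidity > 63]
sample_id=8: ✓ → 367
sample_id=9: ✗
sample_id=10: ✓ → 705
sample_id=11: ✓ → 424
sample_id=12: ✓ → 591
sample_id=13: ✓ → 381
sample_id=14: ✓ → 433
sample_id=15: ✓ → 4
sample_id=16: ✓ → 398
sample_id=17: ✓ → 602
sample_id=18: ✓ → 473
sample_id=19: ✗
sample_id=20: ✗
sample_id=21: ✓ → 303
lake_sum = 367 + 705 + 424 + 591 + 381 + 433 + 4 + 398 + 602 + 473 + 303 = 4681
—
[depth_m_avg: depth_m > 21 AND turbidity > 60]
sample_id=8: ✗
sample_id=9: ✗
sample_id=10: ✓ → 705
sample_id=11: ✓ → 424
sample_id=12: ✓ → 591
sample_id=13: ✓ → 381
sample_id=14: ✗
sample_id=15: ✓ → 4
sample_id=16: ✗
sample_id=17: ✗
sample_id=18: ✓ → 473
sample_id=19: ✗
sample_id=20: ✗
sample_id=21: ✓ → 303
depth_m_avg = (705 + 424 + 591 + 381 + 4 + 473 + 303) / 7 = 411.5714285714

lake_count=3, lake_sum=4681, depth_m_avg=411.5714285714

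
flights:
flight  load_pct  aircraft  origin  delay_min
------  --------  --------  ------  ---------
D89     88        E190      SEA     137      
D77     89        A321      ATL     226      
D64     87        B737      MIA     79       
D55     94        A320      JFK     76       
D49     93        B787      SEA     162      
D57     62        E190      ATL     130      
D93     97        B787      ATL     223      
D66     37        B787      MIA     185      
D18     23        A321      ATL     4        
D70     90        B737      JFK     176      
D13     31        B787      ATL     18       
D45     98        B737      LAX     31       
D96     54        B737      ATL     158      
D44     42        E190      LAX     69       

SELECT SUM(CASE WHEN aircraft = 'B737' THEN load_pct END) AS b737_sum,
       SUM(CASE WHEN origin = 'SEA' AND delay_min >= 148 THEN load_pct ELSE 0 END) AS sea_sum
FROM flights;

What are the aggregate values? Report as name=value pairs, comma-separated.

[b737_sum: aircraft = 'B737']
flight=D89: ✗
flight=D77: ✗
flight=D64: ✓ → 87
flight=D55: ✗
flight=D49: ✗
flight=D57: ✗
flight=D93: ✗
flight=D66: ✗
flight=D18: ✗
flight=D70: ✓ → 90
flight=D13: ✗
flight=D45: ✓ → 98
flight=D96: ✓ → 54
flight=D44: ✗
b737_sum = 87 + 90 + 98 + 54 = 329
—
[sea_sum: origin = 'SEA' AND delay_min >= 148]
flight=D89: ✗
flight=D77: ✗
flight=D64: ✗
flight=D55: ✗
flight=D49: ✓ → 93
flight=D57: ✗
flight=D93: ✗
flight=D66: ✗
flight=D18: ✗
flight=D70: ✗
flight=D13: ✗
flight=D45: ✗
flight=D96: ✗
flight=D44: ✗
sea_sum = 93

b737_sum=329, sea_sum=93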